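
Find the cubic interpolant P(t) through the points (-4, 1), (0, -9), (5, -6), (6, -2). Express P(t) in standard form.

P(t) = (1/45)t^3 + (29/90)t^2 - (47/30)t - 9

Build the Lagrange basis polynomials:
L_0(t) = t(t - 5)(t - 6) / [-360] = -(1/360)t^3 + (11/360)t^2 - (1/12)t
L_1(t) = (t + 4)(t - 5)(t - 6) / [120] = (1/120)t^3 - (7/120)t^2 - (7/60)t + 1
L_2(t) = (t + 4)t(t - 6) / [-45] = -(1/45)t^3 + (2/45)t^2 + (8/15)t
L_3(t) = (t + 4)t(t - 5) / [60] = (1/60)t^3 - (1/60)t^2 - (1/3)t
P(t) = 1·L_0 + (-9)·L_1 + (-6)·L_2 + (-2)·L_3
  1·L_0(t) = -(1/360)t^3 + (11/360)t^2 - (1/12)t
  (-9)·L_1(t) = -(3/40)t^3 + (21/40)t^2 + (21/20)t - 9
  (-6)·L_2(t) = (2/15)t^3 - (4/15)t^2 - (16/5)t
  (-2)·L_3(t) = -(1/30)t^3 + (1/30)t^2 + (2/3)t
Adding term by term: (1/45)t^3 + (29/90)t^2 - (47/30)t - 9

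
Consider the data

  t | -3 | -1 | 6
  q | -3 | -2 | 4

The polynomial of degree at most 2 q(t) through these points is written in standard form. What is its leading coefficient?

The leading coefficient equals the top divided difference q[-3,-1,6].
q[-3,-1] = (-2 - (-3)) / (-1 - (-3)) = 1/2
q[-1,6] = (4 - (-2)) / (6 - (-1)) = 6/7
q[-3,-1,6] = (6/7 - 1/2) / (6 - (-3)) = 5/126

5/126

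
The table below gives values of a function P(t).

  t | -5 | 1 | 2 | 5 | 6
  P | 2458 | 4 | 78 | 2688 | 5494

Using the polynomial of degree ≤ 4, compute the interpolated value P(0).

-2

Using Newton's divided-difference form:
P[-5,1] = (4 - 2458) / (1 - (-5)) = -409
P[1,2] = (78 - 4) / (2 - 1) = 74
P[2,5] = (2688 - 78) / (5 - 2) = 870
P[5,6] = (5494 - 2688) / (6 - 5) = 2806
P[-5,1,2] = (74 - (-409)) / (2 - (-5)) = 69
P[1,2,5] = (870 - 74) / (5 - 1) = 199
P[2,5,6] = (2806 - 870) / (6 - 2) = 484
P[-5,1,2,5] = (199 - 69) / (5 - (-5)) = 13
P[1,2,5,6] = (484 - 199) / (6 - 1) = 57
P[-5,1,2,5,6] = (57 - 13) / (6 - (-5)) = 4
P(0) = 2458 + (-409)·(5) + 69·(5)·(-1) + 13·(5)·(-1)·(-2) + 4·(5)·(-1)·(-2)·(-5) = -2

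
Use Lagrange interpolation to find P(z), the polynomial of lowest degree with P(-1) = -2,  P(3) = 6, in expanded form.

L_0(z) = (z - 3) / [-4] = -(1/4)z + 3/4
L_1(z) = (z + 1) / [4] = (1/4)z + 1/4
P(z) = (-2)·L_0 + 6·L_1
  (-2)·L_0(z) = (1/2)z - 3/2
  6·L_1(z) = (3/2)z + 3/2
Adding term by term: 2z

P(z) = 2z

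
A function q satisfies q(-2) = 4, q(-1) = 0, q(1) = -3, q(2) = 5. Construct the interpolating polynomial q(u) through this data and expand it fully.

Newton's divided differences:
q[-2,-1] = (0 - 4) / (-1 - (-2)) = -4
q[-1,1] = (-3 - 0) / (1 - (-1)) = -3/2
q[1,2] = (5 - (-3)) / (2 - 1) = 8
q[-2,-1,1] = (-3/2 - (-4)) / (1 - (-2)) = 5/6
q[-1,1,2] = (8 - (-3/2)) / (2 - (-1)) = 19/6
q[-2,-1,1,2] = (19/6 - 5/6) / (2 - (-2)) = 7/12
q(u) = 4 + (-4)·(u + 2) + (5/6)·(u + 2)(u + 1) + (7/12)·(u + 2)(u + 1)(u - 1)
Expanding: q(u) = (7/12)u^3 + 2u^2 - (25/12)u - 7/2

q(u) = (7/12)u^3 + 2u^2 - (25/12)u - 7/2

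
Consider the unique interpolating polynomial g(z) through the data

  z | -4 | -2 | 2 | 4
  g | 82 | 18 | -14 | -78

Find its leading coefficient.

Build the Lagrange basis polynomials:
L_0(z) = (z + 2)(z - 2)(z - 4) / [-96] = -(1/96)z^3 + (1/24)z^2 + (1/24)z - 1/6
L_1(z) = (z + 4)(z - 2)(z - 4) / [48] = (1/48)z^3 - (1/24)z^2 - (1/3)z + 2/3
L_2(z) = (z + 4)(z + 2)(z - 4) / [-48] = -(1/48)z^3 - (1/24)z^2 + (1/3)z + 2/3
L_3(z) = (z + 4)(z + 2)(z - 2) / [96] = (1/96)z^3 + (1/24)z^2 - (1/24)z - 1/6
g(z) = 82·L_0 + 18·L_1 + (-14)·L_2 + (-78)·L_3
Only the coefficient of z^3 is needed; take it from each L_i and combine:
82·(-1/96) + 18·(1/48) + (-14)·(-1/48) + (-78)·(1/96) = -1

-1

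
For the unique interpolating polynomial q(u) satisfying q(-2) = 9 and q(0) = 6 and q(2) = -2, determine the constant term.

6

L_0(u) = u(u - 2) / [8] = (1/8)u^2 - (1/4)u
L_1(u) = (u + 2)(u - 2) / [-4] = -(1/4)u^2 + 1
L_2(u) = (u + 2)u / [8] = (1/8)u^2 + (1/4)u
q(u) = 9·L_0 + 6·L_1 + (-2)·L_2
Only the constant term is needed; take it from each L_i and combine:
9·(0) + 6·(1) + (-2)·(0) = 6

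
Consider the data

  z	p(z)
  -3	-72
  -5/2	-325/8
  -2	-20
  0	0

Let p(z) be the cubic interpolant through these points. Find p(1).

4

Using Newton's divided-difference form:
p[-3,-5/2] = (-325/8 - (-72)) / (-5/2 - (-3)) = 251/4
p[-5/2,-2] = (-20 - (-325/8)) / (-2 - (-5/2)) = 165/4
p[-2,0] = (0 - (-20)) / (0 - (-2)) = 10
p[-3,-5/2,-2] = (165/4 - 251/4) / (-2 - (-3)) = -43/2
p[-5/2,-2,0] = (10 - 165/4) / (0 - (-5/2)) = -25/2
p[-3,-5/2,-2,0] = (-25/2 - (-43/2)) / (0 - (-3)) = 3
p(1) = -72 + (251/4)·(4) + (-43/2)·(4)·(7/2) + 3·(4)·(7/2)·(3) = 4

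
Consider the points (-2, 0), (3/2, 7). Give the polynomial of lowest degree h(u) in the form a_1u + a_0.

L_0(u) = (u - 3/2) / [-7/2] = -(2/7)u + 3/7
L_1(u) = (u + 2) / [7/2] = (2/7)u + 4/7
h(u) = 0·L_0 + 7·L_1
  0·L_0(u) = 0
  7·L_1(u) = 2u + 4
Adding term by term: 2u + 4

h(u) = 2u + 4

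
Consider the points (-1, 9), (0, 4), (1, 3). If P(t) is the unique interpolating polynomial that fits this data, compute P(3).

13

Evaluate each Lagrange basis at t = 3:
L_0(3) = (3)·(2)/[(-1)·(-2)] = 3
L_1(3) = (4)·(2)/[(1)·(-1)] = -8
L_2(3) = (4)·(3)/[(2)·(1)] = 6
Sum: 9·(3) + 4·(-8) + 3·(6) = 13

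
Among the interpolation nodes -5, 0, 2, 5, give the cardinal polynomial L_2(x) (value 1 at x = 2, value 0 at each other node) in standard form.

L_2(x) = (x + 5)x(x - 5) / [(7)·(2)·(-3)]
       = (x^3 - 25x) / (-42)

L_2(x) = -(1/42)x^3 + (25/42)x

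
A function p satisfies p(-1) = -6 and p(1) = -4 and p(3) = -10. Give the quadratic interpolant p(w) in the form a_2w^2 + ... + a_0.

Newton's divided differences:
p[-1,1] = (-4 - (-6)) / (1 - (-1)) = 1
p[1,3] = (-10 - (-4)) / (3 - 1) = -3
p[-1,1,3] = (-3 - 1) / (3 - (-1)) = -1
p(w) = -6 + 1·(w + 1) + (-1)·(w + 1)(w - 1)
Expanding: p(w) = -w^2 + w - 4

p(w) = -w^2 + w - 4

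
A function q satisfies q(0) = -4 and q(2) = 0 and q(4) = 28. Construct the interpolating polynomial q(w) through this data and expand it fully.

q(w) = 3w^2 - 4w - 4

Newton's divided differences:
q[0,2] = (0 - (-4)) / (2 - 0) = 2
q[2,4] = (28 - 0) / (4 - 2) = 14
q[0,2,4] = (14 - 2) / (4 - 0) = 3
q(w) = -4 + 2·w + 3·w(w - 2)
Expanding: q(w) = 3w^2 - 4w - 4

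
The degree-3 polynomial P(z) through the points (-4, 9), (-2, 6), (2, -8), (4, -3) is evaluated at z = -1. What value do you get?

2

L_0(-1) = (1)·(-3)·(-5)/[(-2)·(-6)·(-8)] = -5/32
L_1(-1) = (3)·(-3)·(-5)/[(2)·(-4)·(-6)] = 15/16
L_2(-1) = (3)·(1)·(-5)/[(6)·(4)·(-2)] = 5/16
L_3(-1) = (3)·(1)·(-3)/[(8)·(6)·(2)] = -3/32
Sum: 9·(-5/32) + 6·(15/16) + (-8)·(5/16) + (-3)·(-3/32) = 2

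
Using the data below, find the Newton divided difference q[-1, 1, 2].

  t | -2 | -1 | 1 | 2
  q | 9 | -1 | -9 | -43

-10

q[-1,1] = (-9 - (-1)) / (1 - (-1)) = -4
q[1,2] = (-43 - (-9)) / (2 - 1) = -34
q[-1,1,2] = (-34 - (-4)) / (2 - (-1)) = -10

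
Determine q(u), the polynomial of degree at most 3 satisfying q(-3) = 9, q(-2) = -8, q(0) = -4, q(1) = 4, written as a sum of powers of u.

q(u) = -(13/12)u^3 + (11/12)u^2 + (49/6)u - 4

Build the Lagrange basis polynomials:
L_0(u) = (u + 2)u(u - 1) / [-12] = -(1/12)u^3 - (1/12)u^2 + (1/6)u
L_1(u) = (u + 3)u(u - 1) / [6] = (1/6)u^3 + (1/3)u^2 - (1/2)u
L_2(u) = (u + 3)(u + 2)(u - 1) / [-6] = -(1/6)u^3 - (2/3)u^2 - (1/6)u + 1
L_3(u) = (u + 3)(u + 2)u / [12] = (1/12)u^3 + (5/12)u^2 + (1/2)u
q(u) = 9·L_0 + (-8)·L_1 + (-4)·L_2 + 4·L_3
  9·L_0(u) = -(3/4)u^3 - (3/4)u^2 + (3/2)u
  (-8)·L_1(u) = -(4/3)u^3 - (8/3)u^2 + 4u
  (-4)·L_2(u) = (2/3)u^3 + (8/3)u^2 + (2/3)u - 4
  4·L_3(u) = (1/3)u^3 + (5/3)u^2 + 2u
Adding term by term: -(13/12)u^3 + (11/12)u^2 + (49/6)u - 4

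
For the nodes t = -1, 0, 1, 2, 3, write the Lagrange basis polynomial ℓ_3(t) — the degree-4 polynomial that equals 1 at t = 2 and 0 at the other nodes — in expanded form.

ℓ_3(t) = (t + 1)t(t - 1)(t - 3) / [(3)·(2)·(1)·(-1)]
       = (t^4 - 3t^3 - t^2 + 3t) / (-6)

ℓ_3(t) = -(1/6)t^4 + (1/2)t^3 + (1/6)t^2 - (1/2)t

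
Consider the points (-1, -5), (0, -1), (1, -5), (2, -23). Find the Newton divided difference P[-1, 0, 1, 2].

P[-1,0] = (-1 - (-5)) / (0 - (-1)) = 4
P[0,1] = (-5 - (-1)) / (1 - 0) = -4
P[1,2] = (-23 - (-5)) / (2 - 1) = -18
P[-1,0,1] = (-4 - 4) / (1 - (-1)) = -4
P[0,1,2] = (-18 - (-4)) / (2 - 0) = -7
P[-1,0,1,2] = (-7 - (-4)) / (2 - (-1)) = -1

-1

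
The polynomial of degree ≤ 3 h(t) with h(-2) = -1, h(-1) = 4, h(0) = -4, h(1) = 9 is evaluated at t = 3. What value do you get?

234

Evaluate each Lagrange basis at t = 3:
L_0(3) = (4)·(3)·(2)/[(-1)·(-2)·(-3)] = -4
L_1(3) = (5)·(3)·(2)/[(1)·(-1)·(-2)] = 15
L_2(3) = (5)·(4)·(2)/[(2)·(1)·(-1)] = -20
L_3(3) = (5)·(4)·(3)/[(3)·(2)·(1)] = 10
Sum: (-1)·(-4) + 4·(15) + (-4)·(-20) + 9·(10) = 234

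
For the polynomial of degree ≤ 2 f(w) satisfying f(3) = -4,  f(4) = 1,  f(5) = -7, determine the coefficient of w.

101/2

Build the Lagrange basis polynomials:
L_0(w) = (w - 4)(w - 5) / [2] = (1/2)w^2 - (9/2)w + 10
L_1(w) = (w - 3)(w - 5) / [-1] = -w^2 + 8w - 15
L_2(w) = (w - 3)(w - 4) / [2] = (1/2)w^2 - (7/2)w + 6
f(w) = (-4)·L_0 + 1·L_1 + (-7)·L_2
Only the coefficient of w is needed; take it from each L_i and combine:
(-4)·(-9/2) + 1·(8) + (-7)·(-7/2) = 101/2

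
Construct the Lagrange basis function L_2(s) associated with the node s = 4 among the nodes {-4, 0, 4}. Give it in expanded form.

L_2(s) = (1/32)s^2 + (1/8)s

L_2(s) = (s + 4)s / [(8)·(4)]
       = (s^2 + 4s) / (32)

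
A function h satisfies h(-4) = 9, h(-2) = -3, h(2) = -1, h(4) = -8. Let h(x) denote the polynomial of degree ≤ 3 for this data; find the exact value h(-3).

Using Newton's divided-difference form:
h[-4,-2] = (-3 - 9) / (-2 - (-4)) = -6
h[-2,2] = (-1 - (-3)) / (2 - (-2)) = 1/2
h[2,4] = (-8 - (-1)) / (4 - 2) = -7/2
h[-4,-2,2] = (1/2 - (-6)) / (2 - (-4)) = 13/12
h[-2,2,4] = (-7/2 - 1/2) / (4 - (-2)) = -2/3
h[-4,-2,2,4] = (-2/3 - 13/12) / (4 - (-4)) = -7/32
h(-3) = 9 + (-6)·(1) + (13/12)·(1)·(-1) + (-7/32)·(1)·(-1)·(-5) = 79/96

79/96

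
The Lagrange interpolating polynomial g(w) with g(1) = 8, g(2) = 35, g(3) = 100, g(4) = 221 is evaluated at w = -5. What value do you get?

-364

Evaluate each Lagrange basis at w = -5:
L_0(-5) = (-7)·(-8)·(-9)/[(-1)·(-2)·(-3)] = 84
L_1(-5) = (-6)·(-8)·(-9)/[(1)·(-1)·(-2)] = -216
L_2(-5) = (-6)·(-7)·(-9)/[(2)·(1)·(-1)] = 189
L_3(-5) = (-6)·(-7)·(-8)/[(3)·(2)·(1)] = -56
Sum: 8·(84) + 35·(-216) + 100·(189) + 221·(-56) = -364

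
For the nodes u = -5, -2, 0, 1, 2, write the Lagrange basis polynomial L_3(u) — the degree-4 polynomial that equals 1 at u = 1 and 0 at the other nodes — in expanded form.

L_3(u) = (u + 5)(u + 2)u(u - 2) / [(6)·(3)·(1)·(-1)]
       = (u^4 + 5u^3 - 4u^2 - 20u) / (-18)

L_3(u) = -(1/18)u^4 - (5/18)u^3 + (2/9)u^2 + (10/9)u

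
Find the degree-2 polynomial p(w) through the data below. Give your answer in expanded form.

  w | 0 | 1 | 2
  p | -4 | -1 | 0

Build the Lagrange basis polynomials:
L_0(w) = (w - 1)(w - 2) / [2] = (1/2)w^2 - (3/2)w + 1
L_1(w) = w(w - 2) / [-1] = -w^2 + 2w
L_2(w) = w(w - 1) / [2] = (1/2)w^2 - (1/2)w
p(w) = (-4)·L_0 + (-1)·L_1 + 0·L_2
  (-4)·L_0(w) = -2w^2 + 6w - 4
  (-1)·L_1(w) = w^2 - 2w
  0·L_2(w) = 0
Adding term by term: -w^2 + 4w - 4

p(w) = -w^2 + 4w - 4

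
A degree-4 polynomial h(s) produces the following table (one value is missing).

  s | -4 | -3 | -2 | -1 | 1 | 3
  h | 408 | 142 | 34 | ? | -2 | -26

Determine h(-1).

The 5 known values determine h uniquely (degree ≤ 4).
L_0(-1) = (2)·(1)·(-2)·(-4)/[(-1)·(-2)·(-5)·(-7)] = 8/35
L_1(-1) = (3)·(1)·(-2)·(-4)/[(1)·(-1)·(-4)·(-6)] = -1
L_2(-1) = (3)·(2)·(-2)·(-4)/[(2)·(1)·(-3)·(-5)] = 8/5
L_3(-1) = (3)·(2)·(1)·(-4)/[(5)·(4)·(3)·(-2)] = 1/5
L_4(-1) = (3)·(2)·(1)·(-2)/[(7)·(6)·(5)·(2)] = -1/35
Sum: 408·(8/35) + 142·(-1) + 34·(8/5) + (-2)·(1/5) + (-26)·(-1/35) = 6

6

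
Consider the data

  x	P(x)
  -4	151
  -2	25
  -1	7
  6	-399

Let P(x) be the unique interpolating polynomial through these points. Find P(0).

Evaluate each Lagrange basis at x = 0:
L_0(0) = (2)·(1)·(-6)/[(-2)·(-3)·(-10)] = 1/5
L_1(0) = (4)·(1)·(-6)/[(2)·(-1)·(-8)] = -3/2
L_2(0) = (4)·(2)·(-6)/[(3)·(1)·(-7)] = 16/7
L_3(0) = (4)·(2)·(1)/[(10)·(8)·(7)] = 1/70
Sum: 151·(1/5) + 25·(-3/2) + 7·(16/7) + (-399)·(1/70) = 3

3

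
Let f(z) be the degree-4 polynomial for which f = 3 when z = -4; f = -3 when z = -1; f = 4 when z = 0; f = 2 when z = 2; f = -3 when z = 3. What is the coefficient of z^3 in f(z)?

-41/126

Build the Lagrange basis polynomials:
L_0(z) = (z + 1)z(z - 2)(z - 3) / [504] = (1/504)z^4 - (1/126)z^3 + (1/504)z^2 + (1/84)z
L_1(z) = (z + 4)z(z - 2)(z - 3) / [-36] = -(1/36)z^4 + (1/36)z^3 + (7/18)z^2 - (2/3)z
L_2(z) = (z + 4)(z + 1)(z - 2)(z - 3) / [24] = (1/24)z^4 - (5/8)z^2 + (5/12)z + 1
L_3(z) = (z + 4)(z + 1)z(z - 3) / [-36] = -(1/36)z^4 - (1/18)z^3 + (11/36)z^2 + (1/3)z
L_4(z) = (z + 4)(z + 1)z(z - 2) / [84] = (1/84)z^4 + (1/28)z^3 - (1/14)z^2 - (2/21)z
f(z) = 3·L_0 + (-3)·L_1 + 4·L_2 + 2·L_3 + (-3)·L_4
Only the coefficient of z^3 is needed; take it from each L_i and combine:
3·(-1/126) + (-3)·(1/36) + 4·(0) + 2·(-1/18) + (-3)·(1/28) = -41/126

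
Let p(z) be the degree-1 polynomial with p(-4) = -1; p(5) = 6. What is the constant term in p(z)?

19/9

Build the Lagrange basis polynomials:
L_0(z) = (z - 5) / [-9] = -(1/9)z + 5/9
L_1(z) = (z + 4) / [9] = (1/9)z + 4/9
p(z) = (-1)·L_0 + 6·L_1
Only the constant term is needed; take it from each L_i and combine:
(-1)·(5/9) + 6·(4/9) = 19/9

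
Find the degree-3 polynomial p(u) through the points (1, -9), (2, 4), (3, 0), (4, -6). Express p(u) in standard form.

p(u) = (5/2)u^3 - (47/2)u^2 + 66u - 54

L_0(u) = (u - 2)(u - 3)(u - 4) / [-6] = -(1/6)u^3 + (3/2)u^2 - (13/3)u + 4
L_1(u) = (u - 1)(u - 3)(u - 4) / [2] = (1/2)u^3 - 4u^2 + (19/2)u - 6
L_2(u) = (u - 1)(u - 2)(u - 4) / [-2] = -(1/2)u^3 + (7/2)u^2 - 7u + 4
L_3(u) = (u - 1)(u - 2)(u - 3) / [6] = (1/6)u^3 - u^2 + (11/6)u - 1
p(u) = (-9)·L_0 + 4·L_1 + 0·L_2 + (-6)·L_3
  (-9)·L_0(u) = (3/2)u^3 - (27/2)u^2 + 39u - 36
  4·L_1(u) = 2u^3 - 16u^2 + 38u - 24
  0·L_2(u) = 0
  (-6)·L_3(u) = -u^3 + 6u^2 - 11u + 6
Adding term by term: (5/2)u^3 - (47/2)u^2 + 66u - 54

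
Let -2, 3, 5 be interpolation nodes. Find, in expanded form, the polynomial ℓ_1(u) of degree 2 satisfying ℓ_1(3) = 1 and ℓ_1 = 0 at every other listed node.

ℓ_1(u) = -(1/10)u^2 + (3/10)u + 1

ℓ_1(u) = (u + 2)(u - 5) / [(5)·(-2)]
       = (u^2 - 3u - 10) / (-10)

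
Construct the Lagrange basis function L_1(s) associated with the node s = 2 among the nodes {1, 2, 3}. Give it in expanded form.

L_1(s) = (s - 1)(s - 3) / [(1)·(-1)]
       = (s^2 - 4s + 3) / (-1)

L_1(s) = -s^2 + 4s - 3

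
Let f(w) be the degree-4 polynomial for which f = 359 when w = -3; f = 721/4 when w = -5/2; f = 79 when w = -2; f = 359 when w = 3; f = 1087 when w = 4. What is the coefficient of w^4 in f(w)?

4

L_0(w) = (w + 5/2)(w + 2)(w - 3)(w - 4) / [21] = (1/21)w^4 - (5/42)w^3 - (29/42)w^2 + (19/21)w + 20/7
L_1(w) = (w + 3)(w + 2)(w - 3)(w - 4) / [-143/16] = -(16/143)w^4 + (32/143)w^3 + (272/143)w^2 - (288/143)w - 1152/143
L_2(w) = (w + 3)(w + 5/2)(w - 3)(w - 4) / [15] = (1/15)w^4 - (1/10)w^3 - (19/15)w^2 + (9/10)w + 6
L_3(w) = (w + 3)(w + 5/2)(w + 2)(w - 4) / [-165] = -(1/165)w^4 - (7/330)w^3 + (23/330)w^2 + (59/165)w + 4/11
L_4(w) = (w + 3)(w + 5/2)(w + 2)(w - 3) / [273] = (1/273)w^4 + (3/182)w^3 - (4/273)w^2 - (27/182)w - 15/91
f(w) = 359·L_0 + (721/4)·L_1 + 79·L_2 + 359·L_3 + 1087·L_4
Only the coefficient of w^4 is needed; take it from each L_i and combine:
359·(1/21) + (721/4)·(-16/143) + 79·(1/15) + 359·(-1/165) + 1087·(1/273) = 4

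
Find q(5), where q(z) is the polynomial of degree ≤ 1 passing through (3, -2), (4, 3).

8

Evaluate each Lagrange basis at z = 5:
L_0(5) = (1)/[(-1)] = -1
L_1(5) = (2)/[(1)] = 2
Sum: (-2)·(-1) + 3·(2) = 8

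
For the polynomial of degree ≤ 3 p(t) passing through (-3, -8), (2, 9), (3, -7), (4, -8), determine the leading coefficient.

23/15

The leading coefficient equals the top divided difference p[-3,2,3,4].
p[-3,2] = (9 - (-8)) / (2 - (-3)) = 17/5
p[2,3] = (-7 - 9) / (3 - 2) = -16
p[3,4] = (-8 - (-7)) / (4 - 3) = -1
p[-3,2,3] = (-16 - 17/5) / (3 - (-3)) = -97/30
p[2,3,4] = (-1 - (-16)) / (4 - 2) = 15/2
p[-3,2,3,4] = (15/2 - (-97/30)) / (4 - (-3)) = 23/15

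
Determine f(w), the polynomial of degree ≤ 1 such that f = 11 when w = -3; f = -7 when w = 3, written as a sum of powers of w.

Build the Lagrange basis polynomials:
L_0(w) = (w - 3) / [-6] = -(1/6)w + 1/2
L_1(w) = (w + 3) / [6] = (1/6)w + 1/2
f(w) = 11·L_0 + (-7)·L_1
  11·L_0(w) = -(11/6)w + 11/2
  (-7)·L_1(w) = -(7/6)w - 7/2
Adding term by term: -3w + 2

f(w) = -3w + 2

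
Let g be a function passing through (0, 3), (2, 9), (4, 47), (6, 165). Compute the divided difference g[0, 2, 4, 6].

g[0,2] = (9 - 3) / (2 - 0) = 3
g[2,4] = (47 - 9) / (4 - 2) = 19
g[4,6] = (165 - 47) / (6 - 4) = 59
g[0,2,4] = (19 - 3) / (4 - 0) = 4
g[2,4,6] = (59 - 19) / (6 - 2) = 10
g[0,2,4,6] = (10 - 4) / (6 - 0) = 1

1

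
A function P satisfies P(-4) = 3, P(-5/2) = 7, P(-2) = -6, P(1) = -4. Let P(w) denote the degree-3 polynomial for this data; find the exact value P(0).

L_0(0) = (5/2)·(2)·(-1)/[(-3/2)·(-2)·(-5)] = 1/3
L_1(0) = (4)·(2)·(-1)/[(3/2)·(-1/2)·(-7/2)] = -64/21
L_2(0) = (4)·(5/2)·(-1)/[(2)·(1/2)·(-3)] = 10/3
L_3(0) = (4)·(5/2)·(2)/[(5)·(7/2)·(3)] = 8/21
Sum: 3·(1/3) + 7·(-64/21) + (-6)·(10/3) + (-4)·(8/21) = -293/7

-293/7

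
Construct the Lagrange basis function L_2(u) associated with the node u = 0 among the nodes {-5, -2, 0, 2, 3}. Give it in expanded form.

L_2(u) = (1/60)u^4 + (1/30)u^3 - (19/60)u^2 - (2/15)u + 1

L_2(u) = (u + 5)(u + 2)(u - 2)(u - 3) / [(5)·(2)·(-2)·(-3)]
       = (u^4 + 2u^3 - 19u^2 - 8u + 60) / (60)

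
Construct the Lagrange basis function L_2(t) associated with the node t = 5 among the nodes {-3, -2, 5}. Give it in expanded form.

L_2(t) = (t + 3)(t + 2) / [(8)·(7)]
       = (t^2 + 5t + 6) / (56)

L_2(t) = (1/56)t^2 + (5/56)t + 3/28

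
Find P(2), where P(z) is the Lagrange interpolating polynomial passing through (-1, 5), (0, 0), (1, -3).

L_0(2) = (2)·(1)/[(-1)·(-2)] = 1
L_1(2) = (3)·(1)/[(1)·(-1)] = -3
L_2(2) = (3)·(2)/[(2)·(1)] = 3
Sum: 5·(1) + 0 + (-3)·(3) = -4

-4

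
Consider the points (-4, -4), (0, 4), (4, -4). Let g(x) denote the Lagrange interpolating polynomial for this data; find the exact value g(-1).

L_0(-1) = (-1)·(-5)/[(-4)·(-8)] = 5/32
L_1(-1) = (3)·(-5)/[(4)·(-4)] = 15/16
L_2(-1) = (3)·(-1)/[(8)·(4)] = -3/32
Sum: (-4)·(5/32) + 4·(15/16) + (-4)·(-3/32) = 7/2

7/2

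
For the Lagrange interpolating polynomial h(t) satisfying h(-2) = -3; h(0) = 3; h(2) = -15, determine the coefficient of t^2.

-3

Build the Lagrange basis polynomials:
L_0(t) = t(t - 2) / [8] = (1/8)t^2 - (1/4)t
L_1(t) = (t + 2)(t - 2) / [-4] = -(1/4)t^2 + 1
L_2(t) = (t + 2)t / [8] = (1/8)t^2 + (1/4)t
h(t) = (-3)·L_0 + 3·L_1 + (-15)·L_2
Only the coefficient of t^2 is needed; take it from each L_i and combine:
(-3)·(1/8) + 3·(-1/4) + (-15)·(1/8) = -3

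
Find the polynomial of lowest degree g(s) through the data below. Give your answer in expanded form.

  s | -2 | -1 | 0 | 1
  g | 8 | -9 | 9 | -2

L_0(s) = (s + 1)s(s - 1) / [-6] = -(1/6)s^3 + (1/6)s
L_1(s) = (s + 2)s(s - 1) / [2] = (1/2)s^3 + (1/2)s^2 - s
L_2(s) = (s + 2)(s + 1)(s - 1) / [-2] = -(1/2)s^3 - s^2 + (1/2)s + 1
L_3(s) = (s + 2)(s + 1)s / [6] = (1/6)s^3 + (1/2)s^2 + (1/3)s
g(s) = 8·L_0 + (-9)·L_1 + 9·L_2 + (-2)·L_3
  8·L_0(s) = -(4/3)s^3 + (4/3)s
  (-9)·L_1(s) = -(9/2)s^3 - (9/2)s^2 + 9s
  9·L_2(s) = -(9/2)s^3 - 9s^2 + (9/2)s + 9
  (-2)·L_3(s) = -(1/3)s^3 - s^2 - (2/3)s
Adding term by term: -(32/3)s^3 - (29/2)s^2 + (85/6)s + 9

g(s) = -(32/3)s^3 - (29/2)s^2 + (85/6)s + 9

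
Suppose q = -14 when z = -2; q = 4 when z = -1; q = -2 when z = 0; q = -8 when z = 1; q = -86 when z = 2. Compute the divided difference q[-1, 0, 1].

q[-1,0] = (-2 - 4) / (0 - (-1)) = -6
q[0,1] = (-8 - (-2)) / (1 - 0) = -6
q[-1,0,1] = (-6 - (-6)) / (1 - (-1)) = 0

0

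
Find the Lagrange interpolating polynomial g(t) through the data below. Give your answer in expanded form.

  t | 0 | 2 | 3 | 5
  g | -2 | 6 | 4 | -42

g(t) = -t^3 + 3t^2 + 2t - 2

Build the Lagrange basis polynomials:
L_0(t) = (t - 2)(t - 3)(t - 5) / [-30] = -(1/30)t^3 + (1/3)t^2 - (31/30)t + 1
L_1(t) = t(t - 3)(t - 5) / [6] = (1/6)t^3 - (4/3)t^2 + (5/2)t
L_2(t) = t(t - 2)(t - 5) / [-6] = -(1/6)t^3 + (7/6)t^2 - (5/3)t
L_3(t) = t(t - 2)(t - 3) / [30] = (1/30)t^3 - (1/6)t^2 + (1/5)t
g(t) = (-2)·L_0 + 6·L_1 + 4·L_2 + (-42)·L_3
  (-2)·L_0(t) = (1/15)t^3 - (2/3)t^2 + (31/15)t - 2
  6·L_1(t) = t^3 - 8t^2 + 15t
  4·L_2(t) = -(2/3)t^3 + (14/3)t^2 - (20/3)t
  (-42)·L_3(t) = -(7/5)t^3 + 7t^2 - (42/5)t
Adding term by term: -t^3 + 3t^2 + 2t - 2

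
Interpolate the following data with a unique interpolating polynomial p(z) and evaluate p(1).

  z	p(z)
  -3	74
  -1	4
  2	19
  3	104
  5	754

Using Newton's divided-difference form:
p[-3,-1] = (4 - 74) / (-1 - (-3)) = -35
p[-1,2] = (19 - 4) / (2 - (-1)) = 5
p[2,3] = (104 - 19) / (3 - 2) = 85
p[3,5] = (754 - 104) / (5 - 3) = 325
p[-3,-1,2] = (5 - (-35)) / (2 - (-3)) = 8
p[-1,2,3] = (85 - 5) / (3 - (-1)) = 20
p[2,3,5] = (325 - 85) / (5 - 2) = 80
p[-3,-1,2,3] = (20 - 8) / (3 - (-3)) = 2
p[-1,2,3,5] = (80 - 20) / (5 - (-1)) = 10
p[-3,-1,2,3,5] = (10 - 2) / (5 - (-3)) = 1
p(1) = 74 + (-35)·(4) + 8·(4)·(2) + 2·(4)·(2)·(-1) + 1·(4)·(2)·(-1)·(-2) = -2

-2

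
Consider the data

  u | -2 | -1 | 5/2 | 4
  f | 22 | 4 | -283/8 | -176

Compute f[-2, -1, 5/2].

f[-2,-1] = (4 - 22) / (-1 - (-2)) = -18
f[-1,5/2] = (-283/8 - 4) / (5/2 - (-1)) = -45/4
f[-2,-1,5/2] = (-45/4 - (-18)) / (5/2 - (-2)) = 3/2

3/2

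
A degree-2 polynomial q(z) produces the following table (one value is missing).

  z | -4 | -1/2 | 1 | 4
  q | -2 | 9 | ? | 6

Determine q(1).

71/7

The 3 known values determine q uniquely (degree ≤ 2).
Evaluate each Lagrange basis at z = 1:
L_0(1) = (3/2)·(-3)/[(-7/2)·(-8)] = -9/56
L_1(1) = (5)·(-3)/[(7/2)·(-9/2)] = 20/21
L_2(1) = (5)·(3/2)/[(8)·(9/2)] = 5/24
Sum: (-2)·(-9/56) + 9·(20/21) + 6·(5/24) = 71/7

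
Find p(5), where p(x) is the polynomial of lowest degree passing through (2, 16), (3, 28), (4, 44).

Using Newton's divided-difference form:
p[2,3] = (28 - 16) / (3 - 2) = 12
p[3,4] = (44 - 28) / (4 - 3) = 16
p[2,3,4] = (16 - 12) / (4 - 2) = 2
p(5) = 16 + 12·(3) + 2·(3)·(2) = 64

64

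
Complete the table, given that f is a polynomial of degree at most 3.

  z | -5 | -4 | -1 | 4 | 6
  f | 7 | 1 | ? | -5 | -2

-177/22

The 4 known values determine f uniquely (degree ≤ 3).
Evaluate each Lagrange basis at z = -1:
L_0(-1) = (3)·(-5)·(-7)/[(-1)·(-9)·(-11)] = -35/33
L_1(-1) = (4)·(-5)·(-7)/[(1)·(-8)·(-10)] = 7/4
L_2(-1) = (4)·(3)·(-7)/[(9)·(8)·(-2)] = 7/12
L_3(-1) = (4)·(3)·(-5)/[(11)·(10)·(2)] = -3/11
Sum: 7·(-35/33) + 1·(7/4) + (-5)·(7/12) + (-2)·(-3/11) = -177/22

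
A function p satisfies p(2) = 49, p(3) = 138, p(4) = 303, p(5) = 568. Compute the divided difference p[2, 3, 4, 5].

4

p[2,3] = (138 - 49) / (3 - 2) = 89
p[3,4] = (303 - 138) / (4 - 3) = 165
p[4,5] = (568 - 303) / (5 - 4) = 265
p[2,3,4] = (165 - 89) / (4 - 2) = 38
p[3,4,5] = (265 - 165) / (5 - 3) = 50
p[2,3,4,5] = (50 - 38) / (5 - 2) = 4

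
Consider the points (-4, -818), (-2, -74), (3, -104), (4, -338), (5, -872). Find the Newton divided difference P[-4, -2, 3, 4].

P[-4,-2] = (-74 - (-818)) / (-2 - (-4)) = 372
P[-2,3] = (-104 - (-74)) / (3 - (-2)) = -6
P[3,4] = (-338 - (-104)) / (4 - 3) = -234
P[-4,-2,3] = (-6 - 372) / (3 - (-4)) = -54
P[-2,3,4] = (-234 - (-6)) / (4 - (-2)) = -38
P[-4,-2,3,4] = (-38 - (-54)) / (4 - (-4)) = 2

2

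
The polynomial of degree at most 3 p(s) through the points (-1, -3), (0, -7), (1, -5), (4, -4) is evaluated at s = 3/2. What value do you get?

Using Newton's divided-difference form:
p[-1,0] = (-7 - (-3)) / (0 - (-1)) = -4
p[0,1] = (-5 - (-7)) / (1 - 0) = 2
p[1,4] = (-4 - (-5)) / (4 - 1) = 1/3
p[-1,0,1] = (2 - (-4)) / (1 - (-1)) = 3
p[0,1,4] = (1/3 - 2) / (4 - 0) = -5/12
p[-1,0,1,4] = (-5/12 - 3) / (4 - (-1)) = -41/60
p(3/2) = -3 + (-4)·(5/2) + 3·(5/2)·(3/2) + (-41/60)·(5/2)·(3/2)·(1/2) = -97/32

-97/32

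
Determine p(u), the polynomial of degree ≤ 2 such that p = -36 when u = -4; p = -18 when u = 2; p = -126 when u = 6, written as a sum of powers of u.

p(u) = -3u^2 - 3u

Build the Lagrange basis polynomials:
L_0(u) = (u - 2)(u - 6) / [60] = (1/60)u^2 - (2/15)u + 1/5
L_1(u) = (u + 4)(u - 6) / [-24] = -(1/24)u^2 + (1/12)u + 1
L_2(u) = (u + 4)(u - 2) / [40] = (1/40)u^2 + (1/20)u - 1/5
p(u) = (-36)·L_0 + (-18)·L_1 + (-126)·L_2
  (-36)·L_0(u) = -(3/5)u^2 + (24/5)u - 36/5
  (-18)·L_1(u) = (3/4)u^2 - (3/2)u - 18
  (-126)·L_2(u) = -(63/20)u^2 - (63/10)u + 126/5
Adding term by term: -3u^2 - 3u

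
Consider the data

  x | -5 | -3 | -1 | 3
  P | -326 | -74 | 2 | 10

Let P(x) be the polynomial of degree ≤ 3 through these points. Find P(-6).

Using Newton's divided-difference form:
P[-5,-3] = (-74 - (-326)) / (-3 - (-5)) = 126
P[-3,-1] = (2 - (-74)) / (-1 - (-3)) = 38
P[-1,3] = (10 - 2) / (3 - (-1)) = 2
P[-5,-3,-1] = (38 - 126) / (-1 - (-5)) = -22
P[-3,-1,3] = (2 - 38) / (3 - (-3)) = -6
P[-5,-3,-1,3] = (-6 - (-22)) / (3 - (-5)) = 2
P(-6) = -326 + 126·(-1) + (-22)·(-1)·(-3) + 2·(-1)·(-3)·(-5) = -548

-548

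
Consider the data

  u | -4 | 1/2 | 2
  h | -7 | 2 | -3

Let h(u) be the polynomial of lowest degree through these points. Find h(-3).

-17/9

Using Newton's divided-difference form:
h[-4,1/2] = (2 - (-7)) / (1/2 - (-4)) = 2
h[1/2,2] = (-3 - 2) / (2 - 1/2) = -10/3
h[-4,1/2,2] = (-10/3 - 2) / (2 - (-4)) = -8/9
h(-3) = -7 + 2·(1) + (-8/9)·(1)·(-7/2) = -17/9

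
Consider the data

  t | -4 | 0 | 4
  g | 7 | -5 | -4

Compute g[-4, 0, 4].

13/32

g[-4,0] = (-5 - 7) / (0 - (-4)) = -3
g[0,4] = (-4 - (-5)) / (4 - 0) = 1/4
g[-4,0,4] = (1/4 - (-3)) / (4 - (-4)) = 13/32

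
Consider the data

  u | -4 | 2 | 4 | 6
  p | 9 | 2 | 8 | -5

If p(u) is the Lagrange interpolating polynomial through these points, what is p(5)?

759/160

Evaluate each Lagrange basis at u = 5:
L_0(5) = (3)·(1)·(-1)/[(-6)·(-8)·(-10)] = 1/160
L_1(5) = (9)·(1)·(-1)/[(6)·(-2)·(-4)] = -3/16
L_2(5) = (9)·(3)·(-1)/[(8)·(2)·(-2)] = 27/32
L_3(5) = (9)·(3)·(1)/[(10)·(4)·(2)] = 27/80
Sum: 9·(1/160) + 2·(-3/16) + 8·(27/32) + (-5)·(27/80) = 759/160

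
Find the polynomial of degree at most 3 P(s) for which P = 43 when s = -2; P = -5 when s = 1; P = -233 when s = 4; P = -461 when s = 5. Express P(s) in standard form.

L_0(s) = (s - 1)(s - 4)(s - 5) / [-126] = -(1/126)s^3 + (5/63)s^2 - (29/126)s + 10/63
L_1(s) = (s + 2)(s - 4)(s - 5) / [36] = (1/36)s^3 - (7/36)s^2 + (1/18)s + 10/9
L_2(s) = (s + 2)(s - 1)(s - 5) / [-18] = -(1/18)s^3 + (2/9)s^2 + (7/18)s - 5/9
L_3(s) = (s + 2)(s - 1)(s - 4) / [28] = (1/28)s^3 - (3/28)s^2 - (3/14)s + 2/7
P(s) = 43·L_0 + (-5)·L_1 + (-233)·L_2 + (-461)·L_3
  43·L_0(s) = -(43/126)s^3 + (215/63)s^2 - (1247/126)s + 430/63
  (-5)·L_1(s) = -(5/36)s^3 + (35/36)s^2 - (5/18)s - 50/9
  (-233)·L_2(s) = (233/18)s^3 - (466/9)s^2 - (1631/18)s + 1165/9
  (-461)·L_3(s) = -(461/28)s^3 + (1383/28)s^2 + (1383/14)s - 922/7
Adding term by term: -4s^3 + 2s^2 - 2s - 1

P(s) = -4s^3 + 2s^2 - 2s - 1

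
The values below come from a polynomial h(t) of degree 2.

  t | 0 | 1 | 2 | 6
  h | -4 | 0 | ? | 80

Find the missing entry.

8

The 3 known values determine h uniquely (degree ≤ 2).
Evaluate each Lagrange basis at t = 2:
L_0(2) = (1)·(-4)/[(-1)·(-6)] = -2/3
L_1(2) = (2)·(-4)/[(1)·(-5)] = 8/5
L_2(2) = (2)·(1)/[(6)·(5)] = 1/15
Sum: (-4)·(-2/3) + 0 + 80·(1/15) = 8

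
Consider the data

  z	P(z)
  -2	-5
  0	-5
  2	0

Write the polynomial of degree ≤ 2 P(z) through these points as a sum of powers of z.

Newton's divided differences:
P[-2,0] = (-5 - (-5)) / (0 - (-2)) = 0
P[0,2] = (0 - (-5)) / (2 - 0) = 5/2
P[-2,0,2] = (5/2 - 0) / (2 - (-2)) = 5/8
P(z) = -5 + (5/8)·(z + 2)z
Expanding: P(z) = (5/8)z^2 + (5/4)z - 5

P(z) = (5/8)z^2 + (5/4)z - 5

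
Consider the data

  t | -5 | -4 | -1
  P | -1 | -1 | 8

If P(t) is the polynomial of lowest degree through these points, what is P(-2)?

L_0(-2) = (2)·(-1)/[(-1)·(-4)] = -1/2
L_1(-2) = (3)·(-1)/[(1)·(-3)] = 1
L_2(-2) = (3)·(2)/[(4)·(3)] = 1/2
Sum: (-1)·(-1/2) + (-1)·(1) + 8·(1/2) = 7/2

7/2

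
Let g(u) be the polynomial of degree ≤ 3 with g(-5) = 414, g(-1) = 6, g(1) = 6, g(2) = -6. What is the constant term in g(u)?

Build the Lagrange basis polynomials:
L_0(u) = (u + 1)(u - 1)(u - 2) / [-168] = -(1/168)u^3 + (1/84)u^2 + (1/168)u - 1/84
L_1(u) = (u + 5)(u - 1)(u - 2) / [24] = (1/24)u^3 + (1/12)u^2 - (13/24)u + 5/12
L_2(u) = (u + 5)(u + 1)(u - 2) / [-12] = -(1/12)u^3 - (1/3)u^2 + (7/12)u + 5/6
L_3(u) = (u + 5)(u + 1)(u - 1) / [21] = (1/21)u^3 + (5/21)u^2 - (1/21)u - 5/21
g(u) = 414·L_0 + 6·L_1 + 6·L_2 + (-6)·L_3
Only the constant term is needed; take it from each L_i and combine:
414·(-1/84) + 6·(5/12) + 6·(5/6) + (-6)·(-5/21) = 4

4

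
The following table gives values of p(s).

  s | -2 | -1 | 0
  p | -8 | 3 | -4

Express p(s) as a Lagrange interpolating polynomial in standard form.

p(s) = -9s^2 - 16s - 4

Build the Lagrange basis polynomials:
L_0(s) = (s + 1)s / [2] = (1/2)s^2 + (1/2)s
L_1(s) = (s + 2)s / [-1] = -s^2 - 2s
L_2(s) = (s + 2)(s + 1) / [2] = (1/2)s^2 + (3/2)s + 1
p(s) = (-8)·L_0 + 3·L_1 + (-4)·L_2
  (-8)·L_0(s) = -4s^2 - 4s
  3·L_1(s) = -3s^2 - 6s
  (-4)·L_2(s) = -2s^2 - 6s - 4
Adding term by term: -9s^2 - 16s - 4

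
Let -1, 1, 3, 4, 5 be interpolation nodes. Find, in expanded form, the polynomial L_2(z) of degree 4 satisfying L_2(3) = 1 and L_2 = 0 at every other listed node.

L_2(z) = (1/16)z^4 - (9/16)z^3 + (19/16)z^2 + (9/16)z - 5/4

L_2(z) = (z + 1)(z - 1)(z - 4)(z - 5) / [(4)·(2)·(-1)·(-2)]
       = (z^4 - 9z^3 + 19z^2 + 9z - 20) / (16)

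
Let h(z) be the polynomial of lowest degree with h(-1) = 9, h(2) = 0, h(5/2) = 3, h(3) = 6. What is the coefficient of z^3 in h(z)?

-9/14

The leading coefficient equals the top divided difference h[-1,2,5/2,3].
h[-1,2] = (0 - 9) / (2 - (-1)) = -3
h[2,5/2] = (3 - 0) / (5/2 - 2) = 6
h[5/2,3] = (6 - 3) / (3 - 5/2) = 6
h[-1,2,5/2] = (6 - (-3)) / (5/2 - (-1)) = 18/7
h[2,5/2,3] = (6 - 6) / (3 - 2) = 0
h[-1,2,5/2,3] = (0 - 18/7) / (3 - (-1)) = -9/14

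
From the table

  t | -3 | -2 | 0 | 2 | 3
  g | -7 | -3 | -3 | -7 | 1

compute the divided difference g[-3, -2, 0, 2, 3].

g[-3,-2] = (-3 - (-7)) / (-2 - (-3)) = 4
g[-2,0] = (-3 - (-3)) / (0 - (-2)) = 0
g[0,2] = (-7 - (-3)) / (2 - 0) = -2
g[2,3] = (1 - (-7)) / (3 - 2) = 8
g[-3,-2,0] = (0 - 4) / (0 - (-3)) = -4/3
g[-2,0,2] = (-2 - 0) / (2 - (-2)) = -1/2
g[0,2,3] = (8 - (-2)) / (3 - 0) = 10/3
g[-3,-2,0,2] = (-1/2 - (-4/3)) / (2 - (-3)) = 1/6
g[-2,0,2,3] = (10/3 - (-1/2)) / (3 - (-2)) = 23/30
g[-3,-2,0,2,3] = (23/30 - 1/6) / (3 - (-3)) = 1/10

1/10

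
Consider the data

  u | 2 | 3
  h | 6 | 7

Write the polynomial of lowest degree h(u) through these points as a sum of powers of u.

h(u) = u + 4

Build the Lagrange basis polynomials:
L_0(u) = (u - 3) / [-1] = -u + 3
L_1(u) = (u - 2) / [1] = u - 2
h(u) = 6·L_0 + 7·L_1
  6·L_0(u) = -6u + 18
  7·L_1(u) = 7u - 14
Adding term by term: u + 4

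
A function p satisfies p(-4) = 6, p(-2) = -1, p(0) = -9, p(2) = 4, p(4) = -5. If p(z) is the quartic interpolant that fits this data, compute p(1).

-507/128

Evaluate each Lagrange basis at z = 1:
L_0(1) = (3)·(1)·(-1)·(-3)/[(-2)·(-4)·(-6)·(-8)] = 3/128
L_1(1) = (5)·(1)·(-1)·(-3)/[(2)·(-2)·(-4)·(-6)] = -5/32
L_2(1) = (5)·(3)·(-1)·(-3)/[(4)·(2)·(-2)·(-4)] = 45/64
L_3(1) = (5)·(3)·(1)·(-3)/[(6)·(4)·(2)·(-2)] = 15/32
L_4(1) = (5)·(3)·(1)·(-1)/[(8)·(6)·(4)·(2)] = -5/128
Sum: 6·(3/128) + (-1)·(-5/32) + (-9)·(45/64) + 4·(15/32) + (-5)·(-5/128) = -507/128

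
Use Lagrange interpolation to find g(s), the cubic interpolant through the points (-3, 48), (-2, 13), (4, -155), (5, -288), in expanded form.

L_0(s) = (s + 2)(s - 4)(s - 5) / [-56] = -(1/56)s^3 + (1/8)s^2 - (1/28)s - 5/7
L_1(s) = (s + 3)(s - 4)(s - 5) / [42] = (1/42)s^3 - (1/7)s^2 - (1/6)s + 10/7
L_2(s) = (s + 3)(s + 2)(s - 5) / [-42] = -(1/42)s^3 + (19/42)s + 5/7
L_3(s) = (s + 3)(s + 2)(s - 4) / [56] = (1/56)s^3 + (1/56)s^2 - (1/4)s - 3/7
g(s) = 48·L_0 + 13·L_1 + (-155)·L_2 + (-288)·L_3
  48·L_0(s) = -(6/7)s^3 + 6s^2 - (12/7)s - 240/7
  13·L_1(s) = (13/42)s^3 - (13/7)s^2 - (13/6)s + 130/7
  (-155)·L_2(s) = (155/42)s^3 - (2945/42)s - 775/7
  (-288)·L_3(s) = -(36/7)s^3 - (36/7)s^2 + 72s + 864/7
Adding term by term: -2s^3 - s^2 - 2s - 3

g(s) = -2s^3 - s^2 - 2s - 3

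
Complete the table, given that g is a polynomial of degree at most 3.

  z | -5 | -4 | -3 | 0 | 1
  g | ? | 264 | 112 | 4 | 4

514

The 4 known values determine g uniquely (degree ≤ 3).
Evaluate each Lagrange basis at z = -5:
L_0(-5) = (-2)·(-5)·(-6)/[(-1)·(-4)·(-5)] = 3
L_1(-5) = (-1)·(-5)·(-6)/[(1)·(-3)·(-4)] = -5/2
L_2(-5) = (-1)·(-2)·(-6)/[(4)·(3)·(-1)] = 1
L_3(-5) = (-1)·(-2)·(-5)/[(5)·(4)·(1)] = -1/2
Sum: 264·(3) + 112·(-5/2) + 4·(1) + 4·(-1/2) = 514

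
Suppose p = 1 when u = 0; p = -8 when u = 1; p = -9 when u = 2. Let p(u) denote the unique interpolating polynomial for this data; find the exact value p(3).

L_0(3) = (2)·(1)/[(-1)·(-2)] = 1
L_1(3) = (3)·(1)/[(1)·(-1)] = -3
L_2(3) = (3)·(2)/[(2)·(1)] = 3
Sum: 1·(1) + (-8)·(-3) + (-9)·(3) = -2

-2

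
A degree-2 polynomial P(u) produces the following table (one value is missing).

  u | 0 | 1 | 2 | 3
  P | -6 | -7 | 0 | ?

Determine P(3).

The 3 known values determine P uniquely (degree ≤ 2).
L_0(3) = (2)·(1)/[(-1)·(-2)] = 1
L_1(3) = (3)·(1)/[(1)·(-1)] = -3
L_2(3) = (3)·(2)/[(2)·(1)] = 3
Sum: (-6)·(1) + (-7)·(-3) + 0 = 15

15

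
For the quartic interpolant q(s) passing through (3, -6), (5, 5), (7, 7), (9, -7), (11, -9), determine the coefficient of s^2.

Build the Lagrange basis polynomials:
L_0(s) = (s - 5)(s - 7)(s - 9)(s - 11) / [384] = (1/384)s^4 - (1/12)s^3 + (187/192)s^2 - (59/12)s + 1155/128
L_1(s) = (s - 3)(s - 7)(s - 9)(s - 11) / [-96] = -(1/96)s^4 + (5/16)s^3 - (10/3)s^2 + (235/16)s - 693/32
L_2(s) = (s - 3)(s - 5)(s - 9)(s - 11) / [64] = (1/64)s^4 - (7/16)s^3 + (137/32)s^2 - (273/16)s + 1485/64
L_3(s) = (s - 3)(s - 5)(s - 7)(s - 11) / [-96] = -(1/96)s^4 + (13/48)s^3 - (59/24)s^2 + (443/48)s - 385/32
L_4(s) = (s - 3)(s - 5)(s - 7)(s - 9) / [384] = (1/384)s^4 - (1/16)s^3 + (103/192)s^2 - (31/16)s + 315/128
q(s) = (-6)·L_0 + 5·L_1 + 7·L_2 + (-7)·L_3 + (-9)·L_4
Only the coefficient of s^2 is needed; take it from each L_i and combine:
(-6)·(187/192) + 5·(-10/3) + 7·(137/32) + (-7)·(-59/24) + (-9)·(103/192) = 3809/192

3809/192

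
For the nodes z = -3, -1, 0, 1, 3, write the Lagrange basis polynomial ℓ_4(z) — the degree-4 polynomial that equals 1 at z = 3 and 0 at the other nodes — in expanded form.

ℓ_4(z) = (z + 3)(z + 1)z(z - 1) / [(6)·(4)·(3)·(2)]
       = (z^4 + 3z^3 - z^2 - 3z) / (144)

ℓ_4(z) = (1/144)z^4 + (1/48)z^3 - (1/144)z^2 - (1/48)z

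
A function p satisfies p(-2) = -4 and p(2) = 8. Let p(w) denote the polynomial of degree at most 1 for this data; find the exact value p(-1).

-1

Evaluate each Lagrange basis at w = -1:
L_0(-1) = (-3)/[(-4)] = 3/4
L_1(-1) = (1)/[(4)] = 1/4
Sum: (-4)·(3/4) + 8·(1/4) = -1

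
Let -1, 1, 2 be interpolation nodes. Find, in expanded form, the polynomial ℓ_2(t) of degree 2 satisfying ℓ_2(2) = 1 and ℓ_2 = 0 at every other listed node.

ℓ_2(t) = (t + 1)(t - 1) / [(3)·(1)]
       = (t^2 - 1) / (3)

ℓ_2(t) = (1/3)t^2 - 1/3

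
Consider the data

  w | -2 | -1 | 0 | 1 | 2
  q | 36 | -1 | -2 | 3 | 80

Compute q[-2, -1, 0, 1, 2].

4

q[-2,-1] = (-1 - 36) / (-1 - (-2)) = -37
q[-1,0] = (-2 - (-1)) / (0 - (-1)) = -1
q[0,1] = (3 - (-2)) / (1 - 0) = 5
q[1,2] = (80 - 3) / (2 - 1) = 77
q[-2,-1,0] = (-1 - (-37)) / (0 - (-2)) = 18
q[-1,0,1] = (5 - (-1)) / (1 - (-1)) = 3
q[0,1,2] = (77 - 5) / (2 - 0) = 36
q[-2,-1,0,1] = (3 - 18) / (1 - (-2)) = -5
q[-1,0,1,2] = (36 - 3) / (2 - (-1)) = 11
q[-2,-1,0,1,2] = (11 - (-5)) / (2 - (-2)) = 4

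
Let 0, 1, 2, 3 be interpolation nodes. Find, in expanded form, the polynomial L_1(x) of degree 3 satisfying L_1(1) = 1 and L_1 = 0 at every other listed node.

L_1(x) = (1/2)x^3 - (5/2)x^2 + 3x

L_1(x) = x(x - 2)(x - 3) / [(1)·(-1)·(-2)]
       = (x^3 - 5x^2 + 6x) / (2)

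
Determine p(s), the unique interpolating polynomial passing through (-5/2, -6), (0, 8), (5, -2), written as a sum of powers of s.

Newton's divided differences:
p[-5/2,0] = (8 - (-6)) / (0 - (-5/2)) = 28/5
p[0,5] = (-2 - 8) / (5 - 0) = -2
p[-5/2,0,5] = (-2 - 28/5) / (5 - (-5/2)) = -76/75
p(s) = -6 + (28/5)·(s + 5/2) + (-76/75)·(s + 5/2)s
Expanding: p(s) = -(76/75)s^2 + (46/15)s + 8

p(s) = -(76/75)s^2 + (46/15)s + 8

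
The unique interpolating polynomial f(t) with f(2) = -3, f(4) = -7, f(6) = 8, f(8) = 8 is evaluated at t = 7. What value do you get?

12

Using Newton's divided-difference form:
f[2,4] = (-7 - (-3)) / (4 - 2) = -2
f[4,6] = (8 - (-7)) / (6 - 4) = 15/2
f[6,8] = (8 - 8) / (8 - 6) = 0
f[2,4,6] = (15/2 - (-2)) / (6 - 2) = 19/8
f[4,6,8] = (0 - 15/2) / (8 - 4) = -15/8
f[2,4,6,8] = (-15/8 - 19/8) / (8 - 2) = -17/24
f(7) = -3 + (-2)·(5) + (19/8)·(5)·(3) + (-17/24)·(5)·(3)·(1) = 12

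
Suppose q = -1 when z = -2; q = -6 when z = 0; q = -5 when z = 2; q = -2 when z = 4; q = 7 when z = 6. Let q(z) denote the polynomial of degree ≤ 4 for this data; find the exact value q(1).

Evaluate each Lagrange basis at z = 1:
L_0(1) = (1)·(-1)·(-3)·(-5)/[(-2)·(-4)·(-6)·(-8)] = -5/128
L_1(1) = (3)·(-1)·(-3)·(-5)/[(2)·(-2)·(-4)·(-6)] = 15/32
L_2(1) = (3)·(1)·(-3)·(-5)/[(4)·(2)·(-2)·(-4)] = 45/64
L_3(1) = (3)·(1)·(-1)·(-5)/[(6)·(4)·(2)·(-2)] = -5/32
L_4(1) = (3)·(1)·(-1)·(-3)/[(8)·(6)·(4)·(2)] = 3/128
Sum: (-1)·(-5/128) + (-6)·(15/32) + (-5)·(45/64) + (-2)·(-5/32) + 7·(3/128) = -93/16

-93/16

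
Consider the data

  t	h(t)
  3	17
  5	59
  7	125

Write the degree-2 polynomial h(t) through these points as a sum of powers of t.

h(t) = 3t^2 - 3t - 1

Build the Lagrange basis polynomials:
L_0(t) = (t - 5)(t - 7) / [8] = (1/8)t^2 - (3/2)t + 35/8
L_1(t) = (t - 3)(t - 7) / [-4] = -(1/4)t^2 + (5/2)t - 21/4
L_2(t) = (t - 3)(t - 5) / [8] = (1/8)t^2 - t + 15/8
h(t) = 17·L_0 + 59·L_1 + 125·L_2
  17·L_0(t) = (17/8)t^2 - (51/2)t + 595/8
  59·L_1(t) = -(59/4)t^2 + (295/2)t - 1239/4
  125·L_2(t) = (125/8)t^2 - 125t + 1875/8
Adding term by term: 3t^2 - 3t - 1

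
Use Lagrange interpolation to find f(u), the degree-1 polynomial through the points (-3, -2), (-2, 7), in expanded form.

f(u) = 9u + 25

Build the Lagrange basis polynomials:
L_0(u) = (u + 2) / [-1] = -u - 2
L_1(u) = (u + 3) / [1] = u + 3
f(u) = (-2)·L_0 + 7·L_1
  (-2)·L_0(u) = 2u + 4
  7·L_1(u) = 7u + 21
Adding term by term: 9u + 25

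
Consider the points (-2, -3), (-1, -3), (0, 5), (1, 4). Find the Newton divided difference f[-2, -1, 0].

4

f[-2,-1] = (-3 - (-3)) / (-1 - (-2)) = 0
f[-1,0] = (5 - (-3)) / (0 - (-1)) = 8
f[-2,-1,0] = (8 - 0) / (0 - (-2)) = 4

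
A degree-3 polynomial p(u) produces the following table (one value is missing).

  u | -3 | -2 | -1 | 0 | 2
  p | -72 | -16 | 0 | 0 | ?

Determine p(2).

The 4 known values determine p uniquely (degree ≤ 3).
Evaluate each Lagrange basis at u = 2:
L_0(2) = (4)·(3)·(2)/[(-1)·(-2)·(-3)] = -4
L_1(2) = (5)·(3)·(2)/[(1)·(-1)·(-2)] = 15
L_2(2) = (5)·(4)·(2)/[(2)·(1)·(-1)] = -20
L_3(2) = (5)·(4)·(3)/[(3)·(2)·(1)] = 10
Sum: (-72)·(-4) + (-16)·(15) + 0 + 0 = 48

48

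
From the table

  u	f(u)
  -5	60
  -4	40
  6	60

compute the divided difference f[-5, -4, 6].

2

f[-5,-4] = (40 - 60) / (-4 - (-5)) = -20
f[-4,6] = (60 - 40) / (6 - (-4)) = 2
f[-5,-4,6] = (2 - (-20)) / (6 - (-5)) = 2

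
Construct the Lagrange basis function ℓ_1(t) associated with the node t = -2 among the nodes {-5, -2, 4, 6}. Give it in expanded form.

ℓ_1(t) = (1/144)t^3 - (5/144)t^2 - (13/72)t + 5/6

ℓ_1(t) = (t + 5)(t - 4)(t - 6) / [(3)·(-6)·(-8)]
       = (t^3 - 5t^2 - 26t + 120) / (144)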